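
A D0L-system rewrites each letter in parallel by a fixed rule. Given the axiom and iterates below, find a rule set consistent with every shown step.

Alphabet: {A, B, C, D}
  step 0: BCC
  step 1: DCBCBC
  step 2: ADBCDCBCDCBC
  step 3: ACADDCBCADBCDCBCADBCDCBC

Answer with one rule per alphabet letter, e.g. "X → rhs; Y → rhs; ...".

A->AC, B->DC, C->BC, D->AD

  step 2 ⇒ step 3: ADBCDCBCDCBC ⇒ AC·AD·DC·BC·AD·BC·DC·BC·AD·BC·DC·BC
    A ↦ AC
    B ↦ DC
    C ↦ BC
    D ↦ AD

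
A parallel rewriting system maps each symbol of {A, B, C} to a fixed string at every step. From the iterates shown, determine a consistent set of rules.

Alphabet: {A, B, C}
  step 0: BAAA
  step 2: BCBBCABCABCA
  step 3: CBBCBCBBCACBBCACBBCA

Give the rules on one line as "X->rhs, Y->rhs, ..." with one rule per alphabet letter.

A->CA, B->CB, C->B

  step 2 ⇒ step 3: BCBBCABCABCA ⇒ CB·B·CB·CB·B·CA·CB·B·CA·CB·B·CA
    A ↦ CA
    B ↦ CB
    C ↦ B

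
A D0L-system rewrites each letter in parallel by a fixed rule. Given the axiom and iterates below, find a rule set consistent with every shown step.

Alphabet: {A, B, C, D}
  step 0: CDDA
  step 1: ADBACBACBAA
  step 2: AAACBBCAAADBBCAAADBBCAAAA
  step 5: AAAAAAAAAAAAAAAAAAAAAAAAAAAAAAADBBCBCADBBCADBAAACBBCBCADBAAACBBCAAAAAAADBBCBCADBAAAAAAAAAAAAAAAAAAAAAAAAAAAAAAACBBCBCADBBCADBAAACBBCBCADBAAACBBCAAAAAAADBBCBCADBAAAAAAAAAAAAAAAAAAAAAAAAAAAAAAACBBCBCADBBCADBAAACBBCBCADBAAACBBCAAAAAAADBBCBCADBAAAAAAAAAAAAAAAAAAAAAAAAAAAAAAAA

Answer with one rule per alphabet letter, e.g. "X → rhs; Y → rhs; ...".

A->AA, B->BC, C->ADB, D->ACB

  step 1 ⇒ step 2: ADBACBACBAA ⇒ AA·ACB·BC·AA·ADB·BC·AA·ADB·BC·AA·AA
    A ↦ AA
    B ↦ BC
    C ↦ ADB
    D ↦ ACB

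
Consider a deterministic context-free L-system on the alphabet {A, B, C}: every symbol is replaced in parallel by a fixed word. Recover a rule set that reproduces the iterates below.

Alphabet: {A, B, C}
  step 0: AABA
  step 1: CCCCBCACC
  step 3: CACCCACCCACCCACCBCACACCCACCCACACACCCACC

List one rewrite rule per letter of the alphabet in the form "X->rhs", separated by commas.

A->CC, B->BCA, C->CA

  step 0 ⇒ step 1: AABA ⇒ CC·CC·BCA·CC
    A ↦ CC
    B ↦ BCA
    C ↦ CA  (constrained at step 1)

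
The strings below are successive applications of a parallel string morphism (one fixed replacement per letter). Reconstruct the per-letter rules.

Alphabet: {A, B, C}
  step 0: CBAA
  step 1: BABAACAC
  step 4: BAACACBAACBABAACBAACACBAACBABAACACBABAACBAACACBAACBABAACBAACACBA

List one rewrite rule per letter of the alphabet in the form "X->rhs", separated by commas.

  step 0 ⇒ step 1: CBAA ⇒ BA·BA·AC·AC
    A ↦ AC
    B ↦ BA
    C ↦ BA

A->AC, B->BA, C->BA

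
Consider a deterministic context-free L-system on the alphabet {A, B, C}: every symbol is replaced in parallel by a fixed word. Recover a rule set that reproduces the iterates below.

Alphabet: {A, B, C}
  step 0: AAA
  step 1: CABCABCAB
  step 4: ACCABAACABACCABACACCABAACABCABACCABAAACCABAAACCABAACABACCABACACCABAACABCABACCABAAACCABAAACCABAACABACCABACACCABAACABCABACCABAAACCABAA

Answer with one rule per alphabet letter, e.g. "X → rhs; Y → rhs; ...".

A->CAB, B->AA, C->AC

  step 0 ⇒ step 1: AAA ⇒ CAB·CAB·CAB
    A ↦ CAB
    B ↦ AA  (constrained at step 1)
    C ↦ AC  (constrained at step 1)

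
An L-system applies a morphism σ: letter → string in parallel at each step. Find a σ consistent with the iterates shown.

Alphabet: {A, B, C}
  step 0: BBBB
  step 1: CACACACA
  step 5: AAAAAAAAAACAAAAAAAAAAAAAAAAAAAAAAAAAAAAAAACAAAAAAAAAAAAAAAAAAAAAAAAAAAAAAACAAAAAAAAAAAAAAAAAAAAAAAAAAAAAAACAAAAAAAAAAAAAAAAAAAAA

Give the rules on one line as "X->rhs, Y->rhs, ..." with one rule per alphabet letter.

  step 0 ⇒ step 1: BBBB ⇒ CA·CA·CA·CA
    B ↦ CA
    A ↦ AA  (constrained at step 1)
    C ↦ AB  (constrained at step 1)

A->AA, B->CA, C->AB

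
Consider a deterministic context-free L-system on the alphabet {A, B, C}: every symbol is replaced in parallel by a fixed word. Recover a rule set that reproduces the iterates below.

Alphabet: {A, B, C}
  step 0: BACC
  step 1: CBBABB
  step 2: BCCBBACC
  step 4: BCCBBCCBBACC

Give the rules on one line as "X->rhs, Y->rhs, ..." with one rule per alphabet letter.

  step 1 ⇒ step 2: CBBABB ⇒ B·C·C·BBA·C·C
    A ↦ BBA
    B ↦ C
    C ↦ B

A->BBA, B->C, C->B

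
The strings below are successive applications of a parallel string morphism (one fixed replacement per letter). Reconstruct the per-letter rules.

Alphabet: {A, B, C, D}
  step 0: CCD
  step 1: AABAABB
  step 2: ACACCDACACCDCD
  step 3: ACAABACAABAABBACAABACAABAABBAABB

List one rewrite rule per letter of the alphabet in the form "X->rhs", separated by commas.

  step 2 ⇒ step 3: ACACCDACACCDCD ⇒ AC·AAB·AC·AAB·AAB·B·AC·AAB·AC·AAB·AAB·B·AAB·B
    A ↦ AC
    C ↦ AAB
    D ↦ B
  step 1 ⇒ step 2: AABAABB ⇒ AC·AC·CD·AC·AC·CD·CD
    B ↦ CD

A->AC, B->CD, C->AAB, D->B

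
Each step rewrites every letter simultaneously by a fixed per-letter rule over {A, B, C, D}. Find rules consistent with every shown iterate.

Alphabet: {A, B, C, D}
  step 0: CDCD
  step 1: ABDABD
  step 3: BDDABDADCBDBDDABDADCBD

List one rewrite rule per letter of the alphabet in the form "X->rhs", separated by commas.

  step 0 ⇒ step 1: CDCD ⇒ A·BD·A·BD
    C ↦ A
    D ↦ BD
    A ↦ DA  (constrained at step 1)
    B ↦ DC  (constrained at step 1)

A->DA, B->DC, C->A, D->BD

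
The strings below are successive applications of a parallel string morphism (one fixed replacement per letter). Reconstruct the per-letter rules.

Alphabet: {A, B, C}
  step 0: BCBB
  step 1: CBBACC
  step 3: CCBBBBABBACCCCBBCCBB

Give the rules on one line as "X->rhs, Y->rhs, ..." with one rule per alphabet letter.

A->BB, B->C, C->BBA

  step 0 ⇒ step 1: BCBB ⇒ C·BBA·C·C
    B ↦ C
    C ↦ BBA
    A ↦ BB  (constrained at step 1)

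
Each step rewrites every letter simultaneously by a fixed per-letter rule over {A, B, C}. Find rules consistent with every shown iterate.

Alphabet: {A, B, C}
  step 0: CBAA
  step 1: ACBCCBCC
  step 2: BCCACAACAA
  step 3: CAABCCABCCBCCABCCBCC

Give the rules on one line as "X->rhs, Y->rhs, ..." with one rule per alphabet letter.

A->BCC, B->C, C->A

  step 2 ⇒ step 3: BCCACAACAA ⇒ C·A·A·BCC·A·BCC·BCC·A·BCC·BCC
    A ↦ BCC
    B ↦ C
    C ↦ A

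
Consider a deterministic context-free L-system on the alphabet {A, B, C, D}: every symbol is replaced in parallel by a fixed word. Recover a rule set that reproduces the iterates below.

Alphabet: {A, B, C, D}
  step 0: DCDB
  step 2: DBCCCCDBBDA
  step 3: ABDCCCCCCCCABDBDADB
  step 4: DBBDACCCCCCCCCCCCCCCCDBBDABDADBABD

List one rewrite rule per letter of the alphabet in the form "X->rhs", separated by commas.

A->DB, B->BD, C->CC, D->A

  step 3 ⇒ step 4: ABDCCCCCCCCABDBDADB ⇒ DB·BD·A·CC·CC·CC·CC·CC·CC·CC·CC·DB·BD·A·BD·A·DB·A·BD
    A ↦ DB
    B ↦ BD
    C ↦ CC
    D ↦ A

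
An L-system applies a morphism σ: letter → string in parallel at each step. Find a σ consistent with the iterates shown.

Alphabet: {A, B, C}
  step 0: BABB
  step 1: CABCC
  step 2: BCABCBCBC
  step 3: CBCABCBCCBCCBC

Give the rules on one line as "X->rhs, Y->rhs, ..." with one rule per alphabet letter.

  step 2 ⇒ step 3: BCABCBCBC ⇒ C·BC·AB·C·BC·C·BC·C·BC
    A ↦ AB
    B ↦ C
    C ↦ BC

A->AB, B->C, C->BC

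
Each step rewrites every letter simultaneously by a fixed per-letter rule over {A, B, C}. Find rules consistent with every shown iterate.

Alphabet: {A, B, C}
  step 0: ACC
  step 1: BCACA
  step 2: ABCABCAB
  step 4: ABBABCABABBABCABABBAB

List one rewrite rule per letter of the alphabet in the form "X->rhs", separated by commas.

A->B, B->AB, C->CA

  step 1 ⇒ step 2: BCACA ⇒ AB·CA·B·CA·B
    A ↦ B
    B ↦ AB
    C ↦ CA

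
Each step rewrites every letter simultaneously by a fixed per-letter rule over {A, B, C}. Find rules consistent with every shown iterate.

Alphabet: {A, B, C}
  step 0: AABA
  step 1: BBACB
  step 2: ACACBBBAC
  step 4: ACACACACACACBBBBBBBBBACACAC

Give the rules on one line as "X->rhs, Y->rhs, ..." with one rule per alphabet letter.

  step 1 ⇒ step 2: BBACB ⇒ AC·AC·B·BB·AC
    A ↦ B
    B ↦ AC
    C ↦ BB

A->B, B->AC, C->BB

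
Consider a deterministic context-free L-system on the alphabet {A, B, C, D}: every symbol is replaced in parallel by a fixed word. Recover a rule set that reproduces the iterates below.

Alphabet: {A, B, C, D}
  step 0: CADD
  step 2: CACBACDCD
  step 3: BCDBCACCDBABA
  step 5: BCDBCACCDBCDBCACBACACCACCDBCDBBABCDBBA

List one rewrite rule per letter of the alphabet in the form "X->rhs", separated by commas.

A->CD, B->CAC, C->B, D->A

  step 2 ⇒ step 3: CACBACDCD ⇒ B·CD·B·CAC·CD·B·A·B·A
    A ↦ CD
    B ↦ CAC
    C ↦ B
    D ↦ A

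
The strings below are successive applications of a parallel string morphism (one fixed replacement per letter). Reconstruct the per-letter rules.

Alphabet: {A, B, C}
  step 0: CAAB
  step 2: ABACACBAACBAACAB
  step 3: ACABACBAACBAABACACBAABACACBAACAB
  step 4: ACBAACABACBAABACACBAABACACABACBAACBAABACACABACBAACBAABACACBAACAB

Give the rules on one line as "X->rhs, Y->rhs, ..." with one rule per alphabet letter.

A->AC, B->AB, C->BA

  step 3 ⇒ step 4: ACABACBAACBAABACACBAABACACBAACAB ⇒ AC·BA·AC·AB·AC·BA·AB·AC·AC·BA·AB·AC·AC·AB·AC·BA·AC·BA·AB·AC·AC·AB·AC·BA·AC·BA·AB·AC·AC·BA·AC·AB
    A ↦ AC
    B ↦ AB
    C ↦ BA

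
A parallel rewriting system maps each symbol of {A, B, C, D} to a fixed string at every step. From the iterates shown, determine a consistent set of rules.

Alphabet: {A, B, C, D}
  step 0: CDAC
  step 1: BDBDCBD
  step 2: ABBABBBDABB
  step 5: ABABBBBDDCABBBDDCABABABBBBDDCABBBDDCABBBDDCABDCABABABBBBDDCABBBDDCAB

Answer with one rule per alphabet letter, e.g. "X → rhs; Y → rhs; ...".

  step 1 ⇒ step 2: BDBDCBD ⇒ AB·B·AB·B·BD·AB·B
    B ↦ AB
    C ↦ BD
    D ↦ B
  step 0 ⇒ step 1: CDAC ⇒ BD·B·DC·BD
    A ↦ DC

A->DC, B->AB, C->BD, D->B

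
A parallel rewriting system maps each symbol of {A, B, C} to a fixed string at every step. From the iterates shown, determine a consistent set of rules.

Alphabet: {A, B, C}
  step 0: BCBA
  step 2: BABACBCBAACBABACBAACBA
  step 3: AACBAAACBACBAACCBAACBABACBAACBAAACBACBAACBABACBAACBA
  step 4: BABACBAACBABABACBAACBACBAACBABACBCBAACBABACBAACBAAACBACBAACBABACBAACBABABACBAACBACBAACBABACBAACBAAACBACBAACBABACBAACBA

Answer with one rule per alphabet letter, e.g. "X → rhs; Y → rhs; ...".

A->BA, B->AAC, C->CB

  step 3 ⇒ step 4: AACBAAACBACBAACCBAACBABACBAACBAAACBACBAACBABACBAACBA ⇒ BA·BA·CB·AAC·BA·BA·BA·CB·AAC·BA·CB·AAC·BA·BA·CB·CB·AAC·BA·BA·CB·AAC·BA·AAC·BA·CB·AAC·BA·BA·CB·AAC·BA·BA·BA·CB·AAC·BA·CB·AAC·BA·BA·CB·AAC·BA·AAC·BA·CB·AAC·BA·BA·CB·AAC·BA
    A ↦ BA
    B ↦ AAC
    C ↦ CB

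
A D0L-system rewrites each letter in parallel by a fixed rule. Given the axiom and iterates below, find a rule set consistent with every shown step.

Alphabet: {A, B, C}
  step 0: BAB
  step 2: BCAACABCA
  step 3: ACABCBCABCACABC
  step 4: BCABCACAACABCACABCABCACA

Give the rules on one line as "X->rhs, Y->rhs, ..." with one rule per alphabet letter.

A->BC, B->AC, C->A

  step 3 ⇒ step 4: ACABCBCABCACABC ⇒ BC·A·BC·AC·A·AC·A·BC·AC·A·BC·A·BC·AC·A
    A ↦ BC
    B ↦ AC
    C ↦ A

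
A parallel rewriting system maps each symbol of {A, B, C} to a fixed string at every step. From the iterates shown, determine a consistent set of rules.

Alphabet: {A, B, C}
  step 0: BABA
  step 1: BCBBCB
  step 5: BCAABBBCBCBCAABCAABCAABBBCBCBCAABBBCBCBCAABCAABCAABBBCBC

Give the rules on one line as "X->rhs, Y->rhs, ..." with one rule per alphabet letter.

A->B, B->BC, C->AA

  step 0 ⇒ step 1: BABA ⇒ BC·B·BC·B
    A ↦ B
    B ↦ BC
    C ↦ AA  (constrained at step 1)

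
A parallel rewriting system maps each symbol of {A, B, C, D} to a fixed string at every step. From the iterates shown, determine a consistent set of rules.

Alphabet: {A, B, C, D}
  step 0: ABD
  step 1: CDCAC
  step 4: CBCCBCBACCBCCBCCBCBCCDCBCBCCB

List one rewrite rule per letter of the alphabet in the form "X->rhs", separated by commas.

A->CD, B->C, C->CB, D->AC

  step 0 ⇒ step 1: ABD ⇒ CD·C·AC
    A ↦ CD
    B ↦ C
    D ↦ AC
    C ↦ CB  (constrained at step 1)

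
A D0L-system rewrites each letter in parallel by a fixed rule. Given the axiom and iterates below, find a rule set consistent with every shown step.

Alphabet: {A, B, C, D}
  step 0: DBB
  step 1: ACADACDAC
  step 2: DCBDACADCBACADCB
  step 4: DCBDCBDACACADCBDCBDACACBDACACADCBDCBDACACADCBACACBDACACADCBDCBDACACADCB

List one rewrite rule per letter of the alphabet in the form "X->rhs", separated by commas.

A->D, B->DAC, C->CB, D->ACA

  step 1 ⇒ step 2: ACADACDAC ⇒ D·CB·D·ACA·D·CB·ACA·D·CB
    A ↦ D
    C ↦ CB
    D ↦ ACA
  step 0 ⇒ step 1: DBB ⇒ ACA·DAC·DAC
    B ↦ DAC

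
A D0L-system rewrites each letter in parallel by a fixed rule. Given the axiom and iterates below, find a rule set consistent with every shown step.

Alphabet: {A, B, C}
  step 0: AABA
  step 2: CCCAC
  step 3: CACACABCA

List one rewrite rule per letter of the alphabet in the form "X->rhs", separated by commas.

  step 2 ⇒ step 3: CCCAC ⇒ CA·CA·CA·B·CA
    A ↦ B
    C ↦ CA
    B ↦ C  (constrained at step 0)

A->B, B->C, C->CA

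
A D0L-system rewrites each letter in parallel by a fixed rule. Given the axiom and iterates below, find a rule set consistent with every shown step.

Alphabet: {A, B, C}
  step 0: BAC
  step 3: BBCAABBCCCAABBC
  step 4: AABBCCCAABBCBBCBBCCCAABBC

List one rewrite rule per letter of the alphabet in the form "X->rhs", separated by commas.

  step 3 ⇒ step 4: BBCAABBCCCAABBC ⇒ A·A·BBC·C·C·A·A·BBC·BBC·BBC·C·C·A·A·BBC
    A ↦ C
    B ↦ A
    C ↦ BBC

A->C, B->A, C->BBC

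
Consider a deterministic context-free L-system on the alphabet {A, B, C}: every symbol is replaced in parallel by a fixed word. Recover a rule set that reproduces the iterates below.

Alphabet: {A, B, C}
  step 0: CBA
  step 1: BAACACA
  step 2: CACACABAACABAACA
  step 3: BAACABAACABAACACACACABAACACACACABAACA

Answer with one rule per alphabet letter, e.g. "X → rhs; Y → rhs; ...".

  step 2 ⇒ step 3: CACACABAACABAACA ⇒ BAA·CA·BAA·CA·BAA·CA·CA·CA·CA·BAA·CA·CA·CA·CA·BAA·CA
    A ↦ CA
    B ↦ CA
    C ↦ BAA

A->CA, B->CA, C->BAA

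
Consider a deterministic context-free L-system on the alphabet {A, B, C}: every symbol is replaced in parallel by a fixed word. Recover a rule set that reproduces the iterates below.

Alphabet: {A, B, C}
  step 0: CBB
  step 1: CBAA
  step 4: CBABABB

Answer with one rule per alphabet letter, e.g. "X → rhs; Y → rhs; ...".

A->B, B->A, C->CB

  step 0 ⇒ step 1: CBB ⇒ CB·A·A
    B ↦ A
    C ↦ CB
    A ↦ B  (constrained at step 1)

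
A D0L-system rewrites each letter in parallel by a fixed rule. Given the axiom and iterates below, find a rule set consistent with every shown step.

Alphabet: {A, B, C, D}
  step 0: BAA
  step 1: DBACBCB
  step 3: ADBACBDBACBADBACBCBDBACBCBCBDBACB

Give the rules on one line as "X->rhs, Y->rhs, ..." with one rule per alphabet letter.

A->CB, B->DBA, C->A, D->CB

  step 0 ⇒ step 1: BAA ⇒ DBA·CB·CB
    A ↦ CB
    B ↦ DBA
    C ↦ A  (constrained at step 1)
    D ↦ CB  (constrained at step 1)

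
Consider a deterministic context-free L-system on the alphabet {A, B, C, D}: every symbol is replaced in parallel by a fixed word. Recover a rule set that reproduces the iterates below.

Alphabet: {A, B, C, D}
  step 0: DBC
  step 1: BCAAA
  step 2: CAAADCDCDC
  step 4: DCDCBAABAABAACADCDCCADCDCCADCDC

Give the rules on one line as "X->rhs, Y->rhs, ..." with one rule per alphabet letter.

  step 1 ⇒ step 2: BCAAA ⇒ CA·AA·DC·DC·DC
    A ↦ DC
    B ↦ CA
    C ↦ AA
  step 0 ⇒ step 1: DBC ⇒ B·CA·AA
    D ↦ B

A->DC, B->CA, C->AA, D->B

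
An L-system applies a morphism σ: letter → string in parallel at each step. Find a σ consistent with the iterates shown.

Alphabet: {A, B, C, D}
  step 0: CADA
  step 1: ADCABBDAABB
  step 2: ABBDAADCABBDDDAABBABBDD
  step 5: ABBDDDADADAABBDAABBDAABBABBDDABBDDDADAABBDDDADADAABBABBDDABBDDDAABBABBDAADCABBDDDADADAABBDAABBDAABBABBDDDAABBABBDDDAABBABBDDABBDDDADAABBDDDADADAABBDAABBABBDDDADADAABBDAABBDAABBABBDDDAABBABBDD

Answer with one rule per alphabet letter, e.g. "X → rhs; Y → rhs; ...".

  step 1 ⇒ step 2: ADCABBDAABB ⇒ ABB·DA·ADC·ABB·D·D·DA·ABB·ABB·D·D
    A ↦ ABB
    B ↦ D
    C ↦ ADC
    D ↦ DA

A->ABB, B->D, C->ADC, D->DA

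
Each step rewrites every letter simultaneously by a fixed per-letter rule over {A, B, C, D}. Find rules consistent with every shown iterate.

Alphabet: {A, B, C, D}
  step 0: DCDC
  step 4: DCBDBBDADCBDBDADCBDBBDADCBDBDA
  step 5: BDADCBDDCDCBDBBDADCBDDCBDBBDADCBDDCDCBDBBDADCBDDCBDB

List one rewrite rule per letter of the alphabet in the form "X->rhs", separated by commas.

A->B, B->DC, C->A, D->BD

  step 4 ⇒ step 5: DCBDBBDADCBDBDADCBDBBDADCBDBDA ⇒ BD·A·DC·BD·DC·DC·BD·B·BD·A·DC·BD·DC·BD·B·BD·A·DC·BD·DC·DC·BD·B·BD·A·DC·BD·DC·BD·B
    A ↦ B
    B ↦ DC
    C ↦ A
    D ↦ BD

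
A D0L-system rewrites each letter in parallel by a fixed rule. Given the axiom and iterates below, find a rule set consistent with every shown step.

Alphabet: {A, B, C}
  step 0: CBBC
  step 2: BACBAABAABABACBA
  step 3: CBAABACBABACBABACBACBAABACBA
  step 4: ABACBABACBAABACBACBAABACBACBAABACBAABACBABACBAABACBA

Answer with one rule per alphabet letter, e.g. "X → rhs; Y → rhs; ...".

A->BA, B->C, C->ABA

  step 3 ⇒ step 4: CBAABACBABACBABACBACBAABACBA ⇒ ABA·C·BA·BA·C·BA·ABA·C·BA·C·BA·ABA·C·BA·C·BA·ABA·C·BA·ABA·C·BA·BA·C·BA·ABA·C·BA
    A ↦ BA
    B ↦ C
    C ↦ ABA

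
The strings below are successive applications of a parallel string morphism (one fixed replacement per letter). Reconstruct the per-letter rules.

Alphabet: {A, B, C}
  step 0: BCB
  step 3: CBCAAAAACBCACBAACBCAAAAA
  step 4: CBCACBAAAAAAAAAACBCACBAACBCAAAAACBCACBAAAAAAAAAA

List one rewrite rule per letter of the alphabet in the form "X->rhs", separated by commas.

  step 3 ⇒ step 4: CBCAAAAACBCACBAACBCAAAAA ⇒ CB·CA·CB·AA·AA·AA·AA·AA·CB·CA·CB·AA·CB·CA·AA·AA·CB·CA·CB·AA·AA·AA·AA·AA
    A ↦ AA
    B ↦ CA
    C ↦ CB

A->AA, B->CA, C->CB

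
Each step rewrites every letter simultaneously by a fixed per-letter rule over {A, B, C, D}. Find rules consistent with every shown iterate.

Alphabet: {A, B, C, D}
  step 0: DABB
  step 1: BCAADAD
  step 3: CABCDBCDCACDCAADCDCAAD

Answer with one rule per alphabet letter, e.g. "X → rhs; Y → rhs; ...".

  step 0 ⇒ step 1: DABB ⇒ B·CA·AD·AD
    A ↦ CA
    B ↦ AD
    D ↦ B
    C ↦ CD  (constrained at step 1)

A->CA, B->AD, C->CD, D->B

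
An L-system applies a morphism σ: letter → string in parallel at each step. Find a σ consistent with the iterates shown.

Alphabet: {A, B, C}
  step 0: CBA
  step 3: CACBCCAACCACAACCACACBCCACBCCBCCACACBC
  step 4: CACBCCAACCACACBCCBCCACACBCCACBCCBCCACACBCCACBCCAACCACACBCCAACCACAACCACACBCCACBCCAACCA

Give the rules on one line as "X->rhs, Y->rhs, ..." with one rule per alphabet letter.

A->CBC, B->AC, C->CA

  step 3 ⇒ step 4: CACBCCAACCACAACCACACBCCACBCCBCCACACBC ⇒ CA·CBC·CA·AC·CA·CA·CBC·CBC·CA·CA·CBC·CA·CBC·CBC·CA·CA·CBC·CA·CBC·CA·AC·CA·CA·CBC·CA·AC·CA·CA·AC·CA·CA·CBC·CA·CBC·CA·AC·CA
    A ↦ CBC
    B ↦ AC
    C ↦ CA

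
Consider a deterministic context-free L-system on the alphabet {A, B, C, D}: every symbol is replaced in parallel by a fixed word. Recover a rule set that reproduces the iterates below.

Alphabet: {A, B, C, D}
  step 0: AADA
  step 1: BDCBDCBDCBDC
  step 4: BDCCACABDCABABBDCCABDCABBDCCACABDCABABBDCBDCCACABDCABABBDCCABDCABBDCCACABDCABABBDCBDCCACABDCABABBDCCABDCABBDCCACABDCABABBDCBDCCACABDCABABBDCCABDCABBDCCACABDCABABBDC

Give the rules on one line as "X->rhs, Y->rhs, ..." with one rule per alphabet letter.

  step 0 ⇒ step 1: AADA ⇒ BDC·BDC·BDC·BDC
    A ↦ BDC
    D ↦ BDC
    B ↦ CA  (constrained at step 1)
    C ↦ AB  (constrained at step 1)

A->BDC, B->CA, C->AB, D->BDC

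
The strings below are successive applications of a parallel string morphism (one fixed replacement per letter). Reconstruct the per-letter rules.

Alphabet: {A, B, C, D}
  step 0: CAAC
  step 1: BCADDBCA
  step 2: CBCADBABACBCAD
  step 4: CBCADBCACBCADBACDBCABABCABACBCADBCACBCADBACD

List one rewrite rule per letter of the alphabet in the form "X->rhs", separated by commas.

  step 1 ⇒ step 2: BCADDBCA ⇒ C·BCA·D·BA·BA·C·BCA·D
    A ↦ D
    B ↦ C
    C ↦ BCA
    D ↦ BA

A->D, B->C, C->BCA, D->BA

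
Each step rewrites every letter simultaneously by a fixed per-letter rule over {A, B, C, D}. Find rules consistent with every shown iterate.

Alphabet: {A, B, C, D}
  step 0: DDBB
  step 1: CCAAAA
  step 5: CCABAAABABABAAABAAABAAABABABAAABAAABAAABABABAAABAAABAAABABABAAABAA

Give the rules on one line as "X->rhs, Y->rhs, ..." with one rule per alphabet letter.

  step 0 ⇒ step 1: DDBB ⇒ C·C·AA·AA
    B ↦ AA
    D ↦ C
    A ↦ AB  (constrained at step 1)
    C ↦ D  (constrained at step 1)

A->AB, B->AA, C->D, D->C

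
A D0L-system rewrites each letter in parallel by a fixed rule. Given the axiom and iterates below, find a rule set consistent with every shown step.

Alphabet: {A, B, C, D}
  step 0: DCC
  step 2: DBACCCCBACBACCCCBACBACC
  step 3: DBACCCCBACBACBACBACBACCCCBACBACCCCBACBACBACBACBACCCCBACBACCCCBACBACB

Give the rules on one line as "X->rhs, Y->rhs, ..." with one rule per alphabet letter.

  step 2 ⇒ step 3: DBACCCCBACBACCCCBACBACC ⇒ DB·ACC·CCB·ACB·ACB·ACB·ACB·ACC·CCB·ACB·ACC·CCB·ACB·ACB·ACB·ACB·ACC·CCB·ACB·ACC·CCB·ACB·ACB
    A ↦ CCB
    B ↦ ACC
    C ↦ ACB
    D ↦ DB

A->CCB, B->ACC, C->ACB, D->DB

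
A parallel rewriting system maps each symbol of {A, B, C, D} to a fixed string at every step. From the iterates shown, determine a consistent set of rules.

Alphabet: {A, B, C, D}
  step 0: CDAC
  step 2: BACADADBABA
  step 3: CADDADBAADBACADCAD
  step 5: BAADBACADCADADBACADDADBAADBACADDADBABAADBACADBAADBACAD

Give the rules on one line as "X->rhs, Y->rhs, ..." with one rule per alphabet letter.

A->AD, B->C, C->D, D->BA

  step 2 ⇒ step 3: BACADADBABA ⇒ C·AD·D·AD·BA·AD·BA·C·AD·C·AD
    A ↦ AD
    B ↦ C
    C ↦ D
    D ↦ BA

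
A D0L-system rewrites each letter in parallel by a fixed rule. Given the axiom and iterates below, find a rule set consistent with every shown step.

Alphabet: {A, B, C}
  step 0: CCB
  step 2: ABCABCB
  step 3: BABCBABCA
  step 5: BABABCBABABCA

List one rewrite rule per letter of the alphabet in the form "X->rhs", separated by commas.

  step 2 ⇒ step 3: ABCABCB ⇒ B·A·BC·B·A·BC·A
    A ↦ B
    B ↦ A
    C ↦ BC

A->B, B->A, C->BC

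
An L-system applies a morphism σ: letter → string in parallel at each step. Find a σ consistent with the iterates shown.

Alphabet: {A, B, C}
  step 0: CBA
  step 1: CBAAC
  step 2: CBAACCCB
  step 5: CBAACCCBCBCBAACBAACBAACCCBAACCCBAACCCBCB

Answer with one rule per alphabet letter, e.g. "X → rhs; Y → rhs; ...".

  step 1 ⇒ step 2: CBAAC ⇒ CB·AA·C·C·CB
    A ↦ C
    B ↦ AA
    C ↦ CB

A->C, B->AA, C->CB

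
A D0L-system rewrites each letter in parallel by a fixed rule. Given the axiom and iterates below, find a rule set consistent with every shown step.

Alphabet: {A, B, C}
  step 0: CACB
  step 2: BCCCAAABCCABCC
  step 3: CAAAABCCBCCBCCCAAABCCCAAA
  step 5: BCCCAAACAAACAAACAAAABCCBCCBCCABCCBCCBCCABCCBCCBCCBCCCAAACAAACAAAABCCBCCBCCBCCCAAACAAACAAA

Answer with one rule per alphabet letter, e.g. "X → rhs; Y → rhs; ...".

A->BCC, B->CA, C->A

  step 2 ⇒ step 3: BCCCAAABCCABCC ⇒ CA·A·A·A·BCC·BCC·BCC·CA·A·A·BCC·CA·A·A
    A ↦ BCC
    B ↦ CA
    C ↦ A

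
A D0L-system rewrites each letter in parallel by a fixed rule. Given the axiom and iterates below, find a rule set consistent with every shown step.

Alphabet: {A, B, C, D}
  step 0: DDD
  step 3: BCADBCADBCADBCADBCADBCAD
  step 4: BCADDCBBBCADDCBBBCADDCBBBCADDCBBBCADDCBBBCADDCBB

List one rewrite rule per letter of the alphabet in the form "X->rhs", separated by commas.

  step 3 ⇒ step 4: BCADBCADBCADBCADBCADBCAD ⇒ BC·AD·DC·BB·BC·AD·DC·BB·BC·AD·DC·BB·BC·AD·DC·BB·BC·AD·DC·BB·BC·AD·DC·BB
    A ↦ DC
    B ↦ BC
    C ↦ AD
    D ↦ BB

A->DC, B->BC, C->AD, D->BB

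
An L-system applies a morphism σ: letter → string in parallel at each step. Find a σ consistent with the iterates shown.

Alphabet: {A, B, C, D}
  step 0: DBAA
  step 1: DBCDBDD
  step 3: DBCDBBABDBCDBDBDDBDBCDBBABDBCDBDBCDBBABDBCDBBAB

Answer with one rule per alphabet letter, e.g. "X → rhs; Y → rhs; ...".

A->D, B->DB, C->BAB, D->DBC

  step 0 ⇒ step 1: DBAA ⇒ DBC·DB·D·D
    A ↦ D
    B ↦ DB
    D ↦ DBC
    C ↦ BAB  (constrained at step 1)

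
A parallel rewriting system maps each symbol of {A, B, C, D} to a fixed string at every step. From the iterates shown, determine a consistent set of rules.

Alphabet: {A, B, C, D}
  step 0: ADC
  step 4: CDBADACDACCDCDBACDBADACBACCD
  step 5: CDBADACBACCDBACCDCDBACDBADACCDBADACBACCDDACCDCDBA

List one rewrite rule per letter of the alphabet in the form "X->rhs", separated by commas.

A->C, B->DA, C->CD, D->BA

  step 4 ⇒ step 5: CDBADACDACCDCDBACDBADACBACCD ⇒ CD·BA·DA·C·BA·C·CD·BA·C·CD·CD·BA·CD·BA·DA·C·CD·BA·DA·C·BA·C·CD·DA·C·CD·CD·BA
    A ↦ C
    B ↦ DA
    C ↦ CD
    D ↦ BA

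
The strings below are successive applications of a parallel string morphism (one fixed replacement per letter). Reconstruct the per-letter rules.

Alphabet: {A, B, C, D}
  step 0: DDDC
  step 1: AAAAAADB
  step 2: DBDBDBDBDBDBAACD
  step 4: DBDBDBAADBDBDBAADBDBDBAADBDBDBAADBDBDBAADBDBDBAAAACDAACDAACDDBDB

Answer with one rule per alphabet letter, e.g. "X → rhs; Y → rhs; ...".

A->DB, B->CD, C->DB, D->AA

  step 1 ⇒ step 2: AAAAAADB ⇒ DB·DB·DB·DB·DB·DB·AA·CD
    A ↦ DB
    B ↦ CD
    D ↦ AA
  step 0 ⇒ step 1: DDDC ⇒ AA·AA·AA·DB
    C ↦ DB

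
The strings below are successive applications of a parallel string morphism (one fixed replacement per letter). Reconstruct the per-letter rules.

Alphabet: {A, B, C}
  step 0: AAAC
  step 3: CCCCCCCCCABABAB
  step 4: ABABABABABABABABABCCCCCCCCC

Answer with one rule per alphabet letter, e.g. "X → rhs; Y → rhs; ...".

  step 3 ⇒ step 4: CCCCCCCCCABABAB ⇒ AB·AB·AB·AB·AB·AB·AB·AB·AB·C·CC·C·CC·C·CC
    A ↦ C
    B ↦ CC
    C ↦ AB

A->C, B->CC, C->AB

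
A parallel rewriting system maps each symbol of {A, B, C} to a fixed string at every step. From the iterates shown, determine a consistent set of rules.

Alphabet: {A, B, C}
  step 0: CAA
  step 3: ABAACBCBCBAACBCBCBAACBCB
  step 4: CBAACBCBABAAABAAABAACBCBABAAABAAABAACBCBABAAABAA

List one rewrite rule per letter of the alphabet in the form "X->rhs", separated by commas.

A->CB, B->AA, C->AB

  step 3 ⇒ step 4: ABAACBCBCBAACBCBCBAACBCB ⇒ CB·AA·CB·CB·AB·AA·AB·AA·AB·AA·CB·CB·AB·AA·AB·AA·AB·AA·CB·CB·AB·AA·AB·AA
    A ↦ CB
    B ↦ AA
    C ↦ AB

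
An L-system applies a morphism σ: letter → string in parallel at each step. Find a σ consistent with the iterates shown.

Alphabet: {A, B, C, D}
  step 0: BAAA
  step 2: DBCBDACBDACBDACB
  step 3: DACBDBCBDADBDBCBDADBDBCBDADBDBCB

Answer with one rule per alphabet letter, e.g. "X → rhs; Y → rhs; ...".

  step 2 ⇒ step 3: DBCBDACBDACBDACB ⇒ DA·CB·DB·CB·DA·DB·DB·CB·DA·DB·DB·CB·DA·DB·DB·CB
    A ↦ DB
    B ↦ CB
    C ↦ DB
    D ↦ DA

A->DB, B->CB, C->DB, D->DA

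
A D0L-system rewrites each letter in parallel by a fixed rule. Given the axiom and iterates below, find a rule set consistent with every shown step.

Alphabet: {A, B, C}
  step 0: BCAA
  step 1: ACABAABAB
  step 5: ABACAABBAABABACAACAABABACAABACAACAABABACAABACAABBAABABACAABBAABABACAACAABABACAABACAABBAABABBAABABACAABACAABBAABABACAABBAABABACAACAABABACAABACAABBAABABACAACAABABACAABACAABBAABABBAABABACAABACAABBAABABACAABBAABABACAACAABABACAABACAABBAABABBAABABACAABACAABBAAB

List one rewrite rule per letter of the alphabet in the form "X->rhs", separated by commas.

  step 0 ⇒ step 1: BCAA ⇒ ACA·BA·AB·AB
    A ↦ AB
    B ↦ ACA
    C ↦ BA

A->AB, B->ACA, C->BA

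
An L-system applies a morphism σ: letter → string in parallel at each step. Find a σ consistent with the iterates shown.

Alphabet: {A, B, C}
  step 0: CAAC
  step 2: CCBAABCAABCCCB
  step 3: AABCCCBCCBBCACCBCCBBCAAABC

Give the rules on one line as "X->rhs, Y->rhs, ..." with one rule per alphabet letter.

  step 2 ⇒ step 3: CCBAABCAABCCCB ⇒ A·A·BC·CCB·CCB·BC·A·CCB·CCB·BC·A·A·A·BC
    A ↦ CCB
    B ↦ BC
    C ↦ A

A->CCB, B->BC, C->A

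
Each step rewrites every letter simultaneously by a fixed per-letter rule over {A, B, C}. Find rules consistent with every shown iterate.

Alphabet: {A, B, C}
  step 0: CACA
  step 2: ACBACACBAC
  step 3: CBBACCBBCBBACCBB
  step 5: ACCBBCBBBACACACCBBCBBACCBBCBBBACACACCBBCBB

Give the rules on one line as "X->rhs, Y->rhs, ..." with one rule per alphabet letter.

  step 2 ⇒ step 3: ACBACACBAC ⇒ CB·B·AC·CB·B·CB·B·AC·CB·B
    A ↦ CB
    B ↦ AC
    C ↦ B

A->CB, B->AC, C->B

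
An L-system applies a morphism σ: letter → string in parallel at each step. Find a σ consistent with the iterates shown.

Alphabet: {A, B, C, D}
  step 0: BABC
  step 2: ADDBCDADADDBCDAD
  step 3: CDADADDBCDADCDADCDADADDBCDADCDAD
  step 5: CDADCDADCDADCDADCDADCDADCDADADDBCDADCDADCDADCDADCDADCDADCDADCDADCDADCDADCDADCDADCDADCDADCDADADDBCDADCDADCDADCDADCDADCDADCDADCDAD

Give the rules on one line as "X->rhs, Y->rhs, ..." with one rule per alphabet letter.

A->CD, B->DB, C->CD, D->AD

  step 2 ⇒ step 3: ADDBCDADADDBCDAD ⇒ CD·AD·AD·DB·CD·AD·CD·AD·CD·AD·AD·DB·CD·AD·CD·AD
    A ↦ CD
    B ↦ DB
    C ↦ CD
    D ↦ AD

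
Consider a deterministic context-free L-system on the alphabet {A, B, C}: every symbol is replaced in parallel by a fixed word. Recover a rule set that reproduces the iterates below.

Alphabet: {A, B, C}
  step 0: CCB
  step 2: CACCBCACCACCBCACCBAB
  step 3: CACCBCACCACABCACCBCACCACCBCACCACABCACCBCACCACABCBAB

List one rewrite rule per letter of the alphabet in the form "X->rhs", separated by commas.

A->CB, B->AB, C->CAC

  step 2 ⇒ step 3: CACCBCACCACCBCACCBAB ⇒ CAC·CB·CAC·CAC·AB·CAC·CB·CAC·CAC·CB·CAC·CAC·AB·CAC·CB·CAC·CAC·AB·CB·AB
    A ↦ CB
    B ↦ AB
    C ↦ CAC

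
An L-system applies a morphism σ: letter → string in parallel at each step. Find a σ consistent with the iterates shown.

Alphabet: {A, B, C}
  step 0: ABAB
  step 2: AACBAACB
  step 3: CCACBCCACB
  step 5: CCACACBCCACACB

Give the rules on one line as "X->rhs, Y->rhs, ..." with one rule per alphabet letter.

A->C, B->CB, C->A

  step 2 ⇒ step 3: AACBAACB ⇒ C·C·A·CB·C·C·A·CB
    A ↦ C
    B ↦ CB
    C ↦ A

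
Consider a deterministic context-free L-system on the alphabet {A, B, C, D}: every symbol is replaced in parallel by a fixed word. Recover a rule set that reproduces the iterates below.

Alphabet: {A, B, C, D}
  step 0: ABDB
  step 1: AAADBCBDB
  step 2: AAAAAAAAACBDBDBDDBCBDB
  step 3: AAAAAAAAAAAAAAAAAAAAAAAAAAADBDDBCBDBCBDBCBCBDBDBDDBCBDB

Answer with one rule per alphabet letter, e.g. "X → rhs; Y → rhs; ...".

  step 2 ⇒ step 3: AAAAAAAAACBDBDBDDBCBDB ⇒ AAA·AAA·AAA·AAA·AAA·AAA·AAA·AAA·AAA·DBD·DB·CB·DB·CB·DB·CB·CB·DB·DBD·DB·CB·DB
    A ↦ AAA
    B ↦ DB
    C ↦ DBD
    D ↦ CB

A->AAA, B->DB, C->DBD, D->CB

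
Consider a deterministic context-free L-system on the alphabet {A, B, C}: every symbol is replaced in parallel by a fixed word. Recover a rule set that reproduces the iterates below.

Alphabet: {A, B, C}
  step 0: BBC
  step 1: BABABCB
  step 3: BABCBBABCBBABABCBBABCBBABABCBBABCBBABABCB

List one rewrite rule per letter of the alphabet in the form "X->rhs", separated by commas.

  step 0 ⇒ step 1: BBC ⇒ BA·BA·BCB
    B ↦ BA
    C ↦ BCB
    A ↦ BCB  (constrained at step 1)

A->BCB, B->BA, C->BCB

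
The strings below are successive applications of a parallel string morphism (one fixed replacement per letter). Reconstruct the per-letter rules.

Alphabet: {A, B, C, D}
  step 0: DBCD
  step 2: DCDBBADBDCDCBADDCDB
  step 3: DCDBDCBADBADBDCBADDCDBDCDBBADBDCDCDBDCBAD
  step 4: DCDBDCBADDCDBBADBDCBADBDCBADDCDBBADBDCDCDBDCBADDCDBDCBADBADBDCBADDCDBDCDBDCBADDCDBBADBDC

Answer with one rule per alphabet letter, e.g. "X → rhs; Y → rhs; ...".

  step 3 ⇒ step 4: DCDBDCBADBADBDCBADDCDBDCDBBADBDCDCDBDCBAD ⇒ DC·DB·DC·BAD·DC·DB·BAD·B·DC·BAD·B·DC·BAD·DC·DB·BAD·B·DC·DC·DB·DC·BAD·DC·DB·DC·BAD·BAD·B·DC·BAD·DC·DB·DC·DB·DC·BAD·DC·DB·BAD·B·DC
    A ↦ B
    B ↦ BAD
    C ↦ DB
    D ↦ DC

A->B, B->BAD, C->DB, D->DC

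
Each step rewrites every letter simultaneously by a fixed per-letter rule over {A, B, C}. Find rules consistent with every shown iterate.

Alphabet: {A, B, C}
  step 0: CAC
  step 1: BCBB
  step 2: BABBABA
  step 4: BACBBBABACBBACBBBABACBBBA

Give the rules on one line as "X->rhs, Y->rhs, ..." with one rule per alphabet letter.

A->CB, B->BA, C->B

  step 1 ⇒ step 2: BCBB ⇒ BA·B·BA·BA
    B ↦ BA
    C ↦ B
  step 0 ⇒ step 1: CAC ⇒ B·CB·B
    A ↦ CB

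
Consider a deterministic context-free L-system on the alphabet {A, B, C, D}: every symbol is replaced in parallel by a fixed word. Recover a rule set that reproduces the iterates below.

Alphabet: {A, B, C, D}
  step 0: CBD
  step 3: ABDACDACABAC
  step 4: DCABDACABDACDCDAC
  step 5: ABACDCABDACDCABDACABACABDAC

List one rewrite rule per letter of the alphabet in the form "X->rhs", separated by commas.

A->D, B->C, C->AC, D->AB

  step 4 ⇒ step 5: DCABDACABDACDCDAC ⇒ AB·AC·D·C·AB·D·AC·D·C·AB·D·AC·AB·AC·AB·D·AC
    A ↦ D
    B ↦ C
    C ↦ AC
    D ↦ AB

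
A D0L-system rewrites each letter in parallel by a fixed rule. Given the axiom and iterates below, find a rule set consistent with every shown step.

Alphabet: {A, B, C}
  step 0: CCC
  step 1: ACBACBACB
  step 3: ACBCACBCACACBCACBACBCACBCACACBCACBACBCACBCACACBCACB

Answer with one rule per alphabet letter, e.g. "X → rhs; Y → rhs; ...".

  step 0 ⇒ step 1: CCC ⇒ ACB·ACB·ACB
    C ↦ ACB
    A ↦ C  (constrained at step 1)
    B ↦ CAC  (constrained at step 1)

A->C, B->CAC, C->ACB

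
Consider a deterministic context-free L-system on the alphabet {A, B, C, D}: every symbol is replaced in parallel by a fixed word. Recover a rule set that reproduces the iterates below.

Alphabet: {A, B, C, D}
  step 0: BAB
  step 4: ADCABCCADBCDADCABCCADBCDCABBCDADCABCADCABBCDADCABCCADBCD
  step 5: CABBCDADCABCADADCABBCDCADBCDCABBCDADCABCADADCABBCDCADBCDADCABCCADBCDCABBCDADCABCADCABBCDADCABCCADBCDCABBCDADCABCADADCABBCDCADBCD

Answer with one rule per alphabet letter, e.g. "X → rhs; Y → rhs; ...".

  step 4 ⇒ step 5: ADCABCCADBCDADCABCCADBCDCABBCDADCABCADCABBCDADCABCCADBCD ⇒ CAB·BCD·AD·CAB·C·AD·AD·CAB·BCD·C·AD·BCD·CAB·BCD·AD·CAB·C·AD·AD·CAB·BCD·C·AD·BCD·AD·CAB·C·C·AD·BCD·CAB·BCD·AD·CAB·C·AD·CAB·BCD·AD·CAB·C·C·AD·BCD·CAB·BCD·AD·CAB·C·AD·AD·CAB·BCD·C·AD·BCD
    A ↦ CAB
    B ↦ C
    C ↦ AD
    D ↦ BCD

A->CAB, B->C, C->AD, D->BCD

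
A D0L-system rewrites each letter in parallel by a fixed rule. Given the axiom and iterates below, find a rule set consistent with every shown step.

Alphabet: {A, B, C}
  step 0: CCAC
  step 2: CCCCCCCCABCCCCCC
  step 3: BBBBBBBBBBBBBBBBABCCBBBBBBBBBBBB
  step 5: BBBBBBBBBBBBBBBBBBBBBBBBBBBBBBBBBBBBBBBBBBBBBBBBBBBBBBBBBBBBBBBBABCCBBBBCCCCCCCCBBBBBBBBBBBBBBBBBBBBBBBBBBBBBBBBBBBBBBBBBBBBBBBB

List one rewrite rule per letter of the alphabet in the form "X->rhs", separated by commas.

  step 2 ⇒ step 3: CCCCCCCCABCCCCCC ⇒ BB·BB·BB·BB·BB·BB·BB·BB·AB·CC·BB·BB·BB·BB·BB·BB
    A ↦ AB
    B ↦ CC
    C ↦ BB

A->AB, B->CC, C->BB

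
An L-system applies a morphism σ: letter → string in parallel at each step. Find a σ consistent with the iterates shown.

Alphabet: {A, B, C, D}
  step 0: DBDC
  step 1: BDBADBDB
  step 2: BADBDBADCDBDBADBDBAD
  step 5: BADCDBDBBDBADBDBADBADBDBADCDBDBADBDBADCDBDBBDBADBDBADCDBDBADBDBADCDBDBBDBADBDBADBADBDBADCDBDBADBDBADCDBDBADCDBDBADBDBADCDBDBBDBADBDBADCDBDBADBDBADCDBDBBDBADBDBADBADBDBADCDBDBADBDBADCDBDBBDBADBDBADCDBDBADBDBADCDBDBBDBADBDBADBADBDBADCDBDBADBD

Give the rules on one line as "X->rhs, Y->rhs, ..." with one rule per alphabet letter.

  step 1 ⇒ step 2: BDBADBDB ⇒ BAD·BD·BAD·CD·BD·BAD·BD·BAD
    A ↦ CD
    B ↦ BAD
    D ↦ BD
  step 0 ⇒ step 1: DBDC ⇒ BD·BAD·BD·B
    C ↦ B

A->CD, B->BAD, C->B, D->BD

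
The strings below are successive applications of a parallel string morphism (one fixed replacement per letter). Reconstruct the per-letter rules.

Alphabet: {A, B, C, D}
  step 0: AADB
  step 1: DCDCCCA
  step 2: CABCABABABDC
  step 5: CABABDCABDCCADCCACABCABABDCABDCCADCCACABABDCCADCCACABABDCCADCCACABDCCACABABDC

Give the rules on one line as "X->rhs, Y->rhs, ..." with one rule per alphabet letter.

  step 1 ⇒ step 2: DCDCCCA ⇒ C·AB·C·AB·AB·AB·DC
    A ↦ DC
    C ↦ AB
    D ↦ C
  step 0 ⇒ step 1: AADB ⇒ DC·DC·C·CA
    B ↦ CA

A->DC, B->CA, C->AB, D->C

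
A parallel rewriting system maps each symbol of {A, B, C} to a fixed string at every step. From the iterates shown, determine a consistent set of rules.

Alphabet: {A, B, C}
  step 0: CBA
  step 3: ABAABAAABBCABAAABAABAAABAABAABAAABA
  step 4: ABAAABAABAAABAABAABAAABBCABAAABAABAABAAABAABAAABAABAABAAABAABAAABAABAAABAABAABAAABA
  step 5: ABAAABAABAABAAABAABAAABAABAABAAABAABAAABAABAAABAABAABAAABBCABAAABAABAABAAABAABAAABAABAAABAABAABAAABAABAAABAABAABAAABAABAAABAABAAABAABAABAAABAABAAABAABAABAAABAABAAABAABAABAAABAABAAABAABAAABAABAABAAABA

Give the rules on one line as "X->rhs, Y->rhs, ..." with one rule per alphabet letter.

A->ABA, B->A, C->BBC

  step 4 ⇒ step 5: ABAAABAABAAABAABAABAAABBCABAAABAABAABAAABAABAAABAABAABAAABAABAAABAABAAABAABAABAAABA ⇒ ABA·A·ABA·ABA·ABA·A·ABA·ABA·A·ABA·ABA·ABA·A·ABA·ABA·A·ABA·ABA·A·ABA·ABA·ABA·A·A·BBC·ABA·A·ABA·ABA·ABA·A·ABA·ABA·A·ABA·ABA·A·ABA·ABA·ABA·A·ABA·ABA·A·ABA·ABA·ABA·A·ABA·ABA·A·ABA·ABA·A·ABA·ABA·ABA·A·ABA·ABA·A·ABA·ABA·ABA·A·ABA·ABA·A·ABA·ABA·ABA·A·ABA·ABA·A·ABA·ABA·A·ABA·ABA·ABA·A·ABA
    A ↦ ABA
    B ↦ A
    C ↦ BBC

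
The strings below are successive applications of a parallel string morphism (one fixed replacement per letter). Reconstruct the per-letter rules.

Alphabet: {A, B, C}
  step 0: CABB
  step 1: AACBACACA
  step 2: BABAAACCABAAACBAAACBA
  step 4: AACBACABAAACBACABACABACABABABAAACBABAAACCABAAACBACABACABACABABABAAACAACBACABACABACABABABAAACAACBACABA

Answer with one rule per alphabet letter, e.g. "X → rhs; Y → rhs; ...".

A->BA, B->CA, C->AAC

  step 1 ⇒ step 2: AACBACACA ⇒ BA·BA·AAC·CA·BA·AAC·BA·AAC·BA
    A ↦ BA
    B ↦ CA
    C ↦ AAC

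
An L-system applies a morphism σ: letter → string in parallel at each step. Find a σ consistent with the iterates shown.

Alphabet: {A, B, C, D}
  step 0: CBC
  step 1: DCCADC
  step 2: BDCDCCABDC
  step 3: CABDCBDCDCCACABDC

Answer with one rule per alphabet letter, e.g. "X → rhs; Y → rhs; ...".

  step 2 ⇒ step 3: BDCDCCABDC ⇒ CA·B·DC·B·DC·DC·CA·CA·B·DC
    A ↦ CA
    B ↦ CA
    C ↦ DC
    D ↦ B

A->CA, B->CA, C->DC, D->B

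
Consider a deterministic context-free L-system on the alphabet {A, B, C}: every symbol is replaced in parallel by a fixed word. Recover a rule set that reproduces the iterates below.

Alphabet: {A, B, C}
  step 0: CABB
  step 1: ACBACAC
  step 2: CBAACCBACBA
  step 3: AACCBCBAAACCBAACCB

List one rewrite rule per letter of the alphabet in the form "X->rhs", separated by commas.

  step 2 ⇒ step 3: CBAACCBACBA ⇒ A·AC·CB·CB·A·A·AC·CB·A·AC·CB
    A ↦ CB
    B ↦ AC
    C ↦ A

A->CB, B->AC, C->A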